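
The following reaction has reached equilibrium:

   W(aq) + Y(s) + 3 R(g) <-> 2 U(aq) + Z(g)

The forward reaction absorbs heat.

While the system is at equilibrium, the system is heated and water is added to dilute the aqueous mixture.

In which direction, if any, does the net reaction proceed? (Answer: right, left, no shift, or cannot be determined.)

right

The forward reaction is endothermic. Raising T favours the endothermic direction — shift to the right.
Dilution lowers every aqueous concentration by the same factor. Δn_aq = 2 − 1 = +1, so the system shifts toward the side with more dissolved moles — to the right.
All effects act in the same direction — net shift to the right.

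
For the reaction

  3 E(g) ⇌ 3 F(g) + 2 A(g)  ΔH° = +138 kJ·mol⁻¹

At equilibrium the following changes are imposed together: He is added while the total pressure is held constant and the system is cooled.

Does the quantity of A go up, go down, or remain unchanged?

Adding inert gas at constant total pressure expands the volume and lowers every reacting partial pressure. With Δn_gas = 5 − 3 = +2, Q moves away from K toward the side with fewer gas moles, so the system shifts toward the side with more gas moles — to the right.
The forward reaction is endothermic. Lowering T favours the exothermic direction — shift to the left.
The two effects oppose each other, so the net shift — and hence the change in A — cannot be determined from the given information.

cannot be determined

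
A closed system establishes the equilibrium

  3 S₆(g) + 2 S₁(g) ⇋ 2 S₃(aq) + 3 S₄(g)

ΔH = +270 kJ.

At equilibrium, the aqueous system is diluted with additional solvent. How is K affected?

The equilibrium constant depends only on temperature. This perturbation may move the position of equilibrium, but since T is unchanged, K itself is unchanged.

unchanged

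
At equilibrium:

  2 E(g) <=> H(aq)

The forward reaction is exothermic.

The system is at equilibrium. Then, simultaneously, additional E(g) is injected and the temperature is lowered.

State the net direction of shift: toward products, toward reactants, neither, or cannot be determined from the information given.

right

Adding E (g), a reactant, drives the reaction to the right.
The forward reaction is exothermic. Lowering T favours the exothermic direction — shift to the right.
All effects act in the same direction — net shift to the right.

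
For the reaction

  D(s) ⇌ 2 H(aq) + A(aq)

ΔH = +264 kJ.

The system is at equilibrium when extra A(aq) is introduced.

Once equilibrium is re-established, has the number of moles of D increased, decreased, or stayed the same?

increases

Adding A (aq), a product, drives the reaction to the left.
The net shift is to the left. D is a reactant, so its amount increases.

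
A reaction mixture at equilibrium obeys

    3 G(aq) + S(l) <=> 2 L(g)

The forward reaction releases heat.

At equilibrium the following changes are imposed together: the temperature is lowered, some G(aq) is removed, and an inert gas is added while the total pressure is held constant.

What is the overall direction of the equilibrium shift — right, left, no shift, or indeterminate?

cannot be determined

The forward reaction is exothermic. Lowering T favours the exothermic direction — shift to the right.
Removing G (aq), a reactant, drives the reaction to the left.
Adding inert gas at constant total pressure expands the volume and lowers every reacting partial pressure. With Δn_gas = 2 − 0 = +2, Q moves away from K toward the side with fewer gas moles, so the system shifts toward the side with more gas moles — to the right.
The individual effects push in opposite directions; without quantitative information the net direction cannot be determined.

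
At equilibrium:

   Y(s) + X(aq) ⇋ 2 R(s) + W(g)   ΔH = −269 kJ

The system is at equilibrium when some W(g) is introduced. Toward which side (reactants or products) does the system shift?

Adding W (g), a product, drives the reaction to the left.

left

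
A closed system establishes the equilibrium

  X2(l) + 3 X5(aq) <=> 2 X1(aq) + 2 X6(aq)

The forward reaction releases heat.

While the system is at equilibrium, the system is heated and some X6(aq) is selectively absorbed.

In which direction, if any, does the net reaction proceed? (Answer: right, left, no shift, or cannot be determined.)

cannot be determined

The forward reaction is exothermic. Raising T favours the endothermic direction — shift to the left.
Removing X6 (aq), a product, drives the reaction to the right.
The individual effects push in opposite directions; without quantitative information the net direction cannot be determined.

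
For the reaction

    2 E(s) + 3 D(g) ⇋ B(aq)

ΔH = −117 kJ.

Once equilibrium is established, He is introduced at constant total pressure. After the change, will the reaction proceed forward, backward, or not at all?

Adding inert gas at constant total pressure expands the volume and lowers every reacting partial pressure. With Δn_gas = 0 − 3 = -3, Q moves away from K toward the side with fewer gas moles, so the system shifts toward the side with more gas moles — to the left.

left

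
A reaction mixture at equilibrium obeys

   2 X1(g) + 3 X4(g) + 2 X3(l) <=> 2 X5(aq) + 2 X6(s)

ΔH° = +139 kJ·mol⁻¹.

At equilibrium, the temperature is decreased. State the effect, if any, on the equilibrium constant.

decreases

K depends on temperature via the van 't Hoff relation. The forward reaction is endothermic, so lowering T decreases K.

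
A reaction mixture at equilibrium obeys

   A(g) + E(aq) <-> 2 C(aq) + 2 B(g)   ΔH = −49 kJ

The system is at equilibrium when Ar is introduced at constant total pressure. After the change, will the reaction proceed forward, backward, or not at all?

Adding inert gas at constant total pressure expands the volume and lowers every reacting partial pressure. With Δn_gas = 2 − 1 = +1, Q moves away from K toward the side with fewer gas moles, so the system shifts toward the side with more gas moles — to the right.

right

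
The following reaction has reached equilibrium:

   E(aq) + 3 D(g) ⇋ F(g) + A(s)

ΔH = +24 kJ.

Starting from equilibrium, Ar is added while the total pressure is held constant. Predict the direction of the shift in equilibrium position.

left

Adding inert gas at constant total pressure expands the volume and lowers every reacting partial pressure. With Δn_gas = 1 − 3 = -2, Q moves away from K toward the side with fewer gas moles, so the system shifts toward the side with more gas moles — to the left.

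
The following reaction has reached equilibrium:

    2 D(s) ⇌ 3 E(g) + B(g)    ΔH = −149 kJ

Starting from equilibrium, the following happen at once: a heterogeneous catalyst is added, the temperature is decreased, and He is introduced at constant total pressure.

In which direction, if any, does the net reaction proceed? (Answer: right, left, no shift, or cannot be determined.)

right

A catalyst speeds both forward and reverse rates equally; it changes neither Q nor K — no shift from this change.
The forward reaction is exothermic. Lowering T favours the exothermic direction — shift to the right.
Adding inert gas at constant total pressure expands the volume and lowers every reacting partial pressure. With Δn_gas = 4 − 0 = +4, Q moves away from K toward the side with fewer gas moles, so the system shifts toward the side with more gas moles — to the right.
Only the nonzero effect(s) matter; the net shift is to the right.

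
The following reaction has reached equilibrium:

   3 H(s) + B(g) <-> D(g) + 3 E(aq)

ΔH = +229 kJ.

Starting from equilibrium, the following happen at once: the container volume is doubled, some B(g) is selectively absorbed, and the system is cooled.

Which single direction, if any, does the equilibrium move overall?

left

Gas moles: reactants 1, products 1. Δn_gas = 0, so a volume change leaves Q equal to K — no shift from this change.
Removing B (g), a reactant, drives the reaction to the left.
The forward reaction is endothermic. Lowering T favours the exothermic direction — shift to the left.
Only the nonzero effect(s) matter; the net shift is to the left.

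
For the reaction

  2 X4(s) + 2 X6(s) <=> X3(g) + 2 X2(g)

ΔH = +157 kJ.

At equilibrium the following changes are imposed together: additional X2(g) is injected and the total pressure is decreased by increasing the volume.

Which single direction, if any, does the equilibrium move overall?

cannot be determined

Adding X2 (g), a product, drives the reaction to the left.
Gas moles: reactants 0, products 3 (Δn_gas = +3). Expansion shifts the system toward the side with more moles of gas — to the right.
The individual effects push in opposite directions; without quantitative information the net direction cannot be determined.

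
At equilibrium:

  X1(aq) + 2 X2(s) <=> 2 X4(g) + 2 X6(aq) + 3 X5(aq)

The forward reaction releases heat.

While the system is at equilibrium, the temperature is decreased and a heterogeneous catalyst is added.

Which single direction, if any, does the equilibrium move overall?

The forward reaction is exothermic. Lowering T favours the exothermic direction — shift to the right.
A catalyst speeds both forward and reverse rates equally; it changes neither Q nor K — no shift from this change.
Only the nonzero effect(s) matter; the net shift is to the right.

right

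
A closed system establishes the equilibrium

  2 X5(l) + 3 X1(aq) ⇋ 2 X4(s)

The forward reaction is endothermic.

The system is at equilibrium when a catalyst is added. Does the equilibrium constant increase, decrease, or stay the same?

The equilibrium constant depends only on temperature. This perturbation changes neither the position of equilibrium nor K.

unchanged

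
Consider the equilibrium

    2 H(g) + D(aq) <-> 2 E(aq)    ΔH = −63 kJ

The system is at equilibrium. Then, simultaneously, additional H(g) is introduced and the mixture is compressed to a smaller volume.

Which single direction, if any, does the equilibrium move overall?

Adding H (g), a reactant, drives the reaction to the right.
Gas moles: reactants 2, products 0 (Δn_gas = -2). Compression shifts the system toward the side with fewer moles of gas — to the right.
All effects act in the same direction — net shift to the right.

right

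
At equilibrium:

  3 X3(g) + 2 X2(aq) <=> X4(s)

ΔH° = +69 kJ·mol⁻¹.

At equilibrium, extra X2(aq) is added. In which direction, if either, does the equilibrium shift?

Adding X2 (aq), a reactant, drives the reaction to the right.

right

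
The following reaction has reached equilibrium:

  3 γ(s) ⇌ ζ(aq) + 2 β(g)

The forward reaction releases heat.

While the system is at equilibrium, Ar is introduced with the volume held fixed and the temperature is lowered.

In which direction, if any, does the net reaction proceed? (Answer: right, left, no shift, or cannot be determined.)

right

At constant volume, adding an inert gas leaves every reacting species' partial pressure unchanged, so Q is unchanged — no shift from this change.
The forward reaction is exothermic. Lowering T favours the exothermic direction — shift to the right.
Only the nonzero effect(s) matter; the net shift is to the right.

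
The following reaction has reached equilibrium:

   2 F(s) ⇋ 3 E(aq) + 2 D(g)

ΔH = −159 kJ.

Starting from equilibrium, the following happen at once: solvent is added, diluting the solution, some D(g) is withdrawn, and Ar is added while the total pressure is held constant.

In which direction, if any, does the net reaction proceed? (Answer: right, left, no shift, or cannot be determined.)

right

Dilution lowers every aqueous concentration by the same factor. Δn_aq = 3 − 0 = +3, so the system shifts toward the side with more dissolved moles — to the right.
Removing D (g), a product, drives the reaction to the right.
Adding inert gas at constant total pressure expands the volume and lowers every reacting partial pressure. With Δn_gas = 2 − 0 = +2, Q moves away from K toward the side with fewer gas moles, so the system shifts toward the side with more gas moles — to the right.
All effects act in the same direction — net shift to the right.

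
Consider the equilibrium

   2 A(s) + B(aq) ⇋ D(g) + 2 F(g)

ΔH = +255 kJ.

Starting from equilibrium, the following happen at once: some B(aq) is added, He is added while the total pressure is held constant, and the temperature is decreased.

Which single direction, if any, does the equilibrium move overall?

cannot be determined

Adding B (aq), a reactant, drives the reaction to the right.
Adding inert gas at constant total pressure expands the volume and lowers every reacting partial pressure. With Δn_gas = 3 − 0 = +3, Q moves away from K toward the side with fewer gas moles, so the system shifts toward the side with more gas moles — to the right.
The forward reaction is endothermic. Lowering T favours the exothermic direction — shift to the left.
The individual effects push in opposite directions; without quantitative information the net direction cannot be determined.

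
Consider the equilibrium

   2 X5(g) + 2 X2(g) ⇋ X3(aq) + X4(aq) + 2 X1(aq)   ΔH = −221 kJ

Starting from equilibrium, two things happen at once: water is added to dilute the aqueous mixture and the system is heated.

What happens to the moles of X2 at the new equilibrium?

Dilution lowers every aqueous concentration by the same factor. Δn_aq = 4 − 0 = +4, so the system shifts toward the side with more dissolved moles — to the right.
The forward reaction is exothermic. Raising T favours the endothermic direction — shift to the left.
The two effects oppose each other, so the net shift — and hence the change in X2 — cannot be determined from the given information.

cannot be determined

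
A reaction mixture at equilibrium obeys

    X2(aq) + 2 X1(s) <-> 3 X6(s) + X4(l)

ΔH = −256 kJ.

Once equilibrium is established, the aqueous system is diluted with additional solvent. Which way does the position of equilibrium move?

left

Dilution lowers every aqueous concentration by the same factor. Δn_aq = 0 − 1 = -1, so the system shifts toward the side with more dissolved moles — to the left.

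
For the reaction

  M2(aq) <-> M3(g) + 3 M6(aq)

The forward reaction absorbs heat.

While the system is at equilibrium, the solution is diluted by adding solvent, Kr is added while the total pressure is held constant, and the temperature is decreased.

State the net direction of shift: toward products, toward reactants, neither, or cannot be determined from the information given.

cannot be determined

Dilution lowers every aqueous concentration by the same factor. Δn_aq = 3 − 1 = +2, so the system shifts toward the side with more dissolved moles — to the right.
Adding inert gas at constant total pressure expands the volume and lowers every reacting partial pressure. With Δn_gas = 1 − 0 = +1, Q moves away from K toward the side with fewer gas moles, so the system shifts toward the side with more gas moles — to the right.
The forward reaction is endothermic. Lowering T favours the exothermic direction — shift to the left.
The individual effects push in opposite directions; without quantitative information the net direction cannot be determined.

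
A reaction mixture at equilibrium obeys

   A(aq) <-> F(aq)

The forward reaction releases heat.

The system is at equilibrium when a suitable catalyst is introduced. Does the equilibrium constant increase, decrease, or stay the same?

The equilibrium constant depends only on temperature. This perturbation changes neither the position of equilibrium nor K.

unchanged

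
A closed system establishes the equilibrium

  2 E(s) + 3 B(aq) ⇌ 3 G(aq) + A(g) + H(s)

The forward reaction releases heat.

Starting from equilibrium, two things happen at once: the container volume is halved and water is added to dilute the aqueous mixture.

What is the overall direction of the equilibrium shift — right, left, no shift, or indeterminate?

left

Gas moles: reactants 0, products 1 (Δn_gas = +1). Compression shifts the system toward the side with fewer moles of gas — to the left.
Dilution scales every aqueous concentration by the same factor. Δn_aq = 3 − 3 = 0, so Q is unchanged — no shift.
Only the nonzero effect(s) matter; the net shift is to the left.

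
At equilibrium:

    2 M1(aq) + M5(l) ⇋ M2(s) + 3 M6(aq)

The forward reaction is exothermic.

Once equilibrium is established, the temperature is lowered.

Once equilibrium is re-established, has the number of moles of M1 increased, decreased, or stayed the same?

The forward reaction is exothermic. Lowering T favours the exothermic direction — shift to the right.
The net shift is to the right. M1 is a reactant, so its amount decreases.

decreases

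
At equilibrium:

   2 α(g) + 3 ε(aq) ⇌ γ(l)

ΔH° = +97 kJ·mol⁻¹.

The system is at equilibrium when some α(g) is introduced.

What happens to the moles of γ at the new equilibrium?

increases

Adding α (g), a reactant, drives the reaction to the right.
The net shift is to the right. γ is a product, so its amount increases.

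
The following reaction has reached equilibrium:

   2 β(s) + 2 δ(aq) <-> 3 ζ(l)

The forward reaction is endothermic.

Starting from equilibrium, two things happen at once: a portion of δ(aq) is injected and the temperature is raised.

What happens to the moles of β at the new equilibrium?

Adding δ (aq), a reactant, drives the reaction to the right.
The forward reaction is endothermic. Raising T favours the endothermic direction — shift to the right.
The net shift is to the right. β is a reactant, so its amount decreases.

decreases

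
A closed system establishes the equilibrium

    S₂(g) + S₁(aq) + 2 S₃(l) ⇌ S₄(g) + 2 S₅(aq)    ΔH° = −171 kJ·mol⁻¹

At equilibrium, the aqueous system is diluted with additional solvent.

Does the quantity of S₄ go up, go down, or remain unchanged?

Dilution lowers every aqueous concentration by the same factor. Δn_aq = 2 − 1 = +1, so the system shifts toward the side with more dissolved moles — to the right.
The net shift is to the right. S₄ is a product, so its amount increases.

increases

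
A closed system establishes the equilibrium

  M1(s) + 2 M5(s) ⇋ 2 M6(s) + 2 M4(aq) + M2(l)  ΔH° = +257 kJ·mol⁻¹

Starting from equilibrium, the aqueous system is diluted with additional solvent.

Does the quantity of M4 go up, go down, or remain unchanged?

increases

Dilution lowers every aqueous concentration by the same factor. Δn_aq = 2 − 0 = +2, so the system shifts toward the side with more dissolved moles — to the right.
The net shift is to the right. M4 is a product, so its amount increases.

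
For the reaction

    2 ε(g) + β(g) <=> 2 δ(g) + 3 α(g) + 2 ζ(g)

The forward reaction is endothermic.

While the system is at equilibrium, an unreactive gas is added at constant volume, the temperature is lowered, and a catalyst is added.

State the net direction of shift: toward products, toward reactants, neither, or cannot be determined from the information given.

At constant volume, adding an inert gas leaves every reacting species' partial pressure unchanged, so Q is unchanged — no shift from this change.
The forward reaction is endothermic. Lowering T favours the exothermic direction — shift to the left.
A catalyst speeds both forward and reverse rates equally; it changes neither Q nor K — no shift from this change.
Only the nonzero effect(s) matter; the net shift is to the left.

left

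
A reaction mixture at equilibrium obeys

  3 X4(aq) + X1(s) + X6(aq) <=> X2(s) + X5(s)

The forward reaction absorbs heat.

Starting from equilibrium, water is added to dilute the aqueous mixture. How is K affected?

unchanged

The equilibrium constant depends only on temperature. This perturbation may move the position of equilibrium, but since T is unchanged, K itself is unchanged.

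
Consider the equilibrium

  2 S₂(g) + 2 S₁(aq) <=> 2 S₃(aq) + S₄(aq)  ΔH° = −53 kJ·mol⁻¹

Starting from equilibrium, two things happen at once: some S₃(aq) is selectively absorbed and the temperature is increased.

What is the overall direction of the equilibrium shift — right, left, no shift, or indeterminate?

Removing S₃ (aq), a product, drives the reaction to the right.
The forward reaction is exothermic. Raising T favours the endothermic direction — shift to the left.
The individual effects push in opposite directions; without quantitative information the net direction cannot be determined.

cannot be determined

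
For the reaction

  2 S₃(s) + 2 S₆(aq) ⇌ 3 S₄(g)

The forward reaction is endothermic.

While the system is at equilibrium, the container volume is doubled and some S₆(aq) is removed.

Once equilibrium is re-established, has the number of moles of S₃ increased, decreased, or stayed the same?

cannot be determined

Gas moles: reactants 0, products 3 (Δn_gas = +3). Expansion shifts the system toward the side with more moles of gas — to the right.
Removing S₆ (aq), a reactant, drives the reaction to the left.
The two effects oppose each other, so the net shift — and hence the change in S₃ — cannot be determined from the given information.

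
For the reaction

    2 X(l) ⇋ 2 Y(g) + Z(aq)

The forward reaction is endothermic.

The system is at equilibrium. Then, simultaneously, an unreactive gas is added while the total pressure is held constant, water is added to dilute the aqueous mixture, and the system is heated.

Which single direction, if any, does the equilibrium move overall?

Adding inert gas at constant total pressure expands the volume and lowers every reacting partial pressure. With Δn_gas = 2 − 0 = +2, Q moves away from K toward the side with fewer gas moles, so the system shifts toward the side with more gas moles — to the right.
Dilution lowers every aqueous concentration by the same factor. Δn_aq = 1 − 0 = +1, so the system shifts toward the side with more dissolved moles — to the right.
The forward reaction is endothermic. Raising T favours the endothermic direction — shift to the right.
All effects act in the same direction — net shift to the right.

right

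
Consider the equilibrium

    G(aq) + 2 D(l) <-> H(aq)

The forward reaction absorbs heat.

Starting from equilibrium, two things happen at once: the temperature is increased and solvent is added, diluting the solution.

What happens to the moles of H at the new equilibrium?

increases

The forward reaction is endothermic. Raising T favours the endothermic direction — shift to the right.
Dilution scales every aqueous concentration by the same factor. Δn_aq = 1 − 1 = 0, so Q is unchanged — no shift.
The net shift is to the right. H is a product, so its amount increases.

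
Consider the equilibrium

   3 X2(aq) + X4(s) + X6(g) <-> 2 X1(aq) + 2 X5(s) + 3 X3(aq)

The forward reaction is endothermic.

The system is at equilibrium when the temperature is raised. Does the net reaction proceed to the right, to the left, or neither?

right

The forward reaction is endothermic. Raising T favours the endothermic direction — shift to the right.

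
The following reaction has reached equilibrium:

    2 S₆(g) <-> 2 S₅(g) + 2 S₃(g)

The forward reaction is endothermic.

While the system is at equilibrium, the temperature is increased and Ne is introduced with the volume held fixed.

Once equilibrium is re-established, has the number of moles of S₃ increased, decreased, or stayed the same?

increases

The forward reaction is endothermic. Raising T favours the endothermic direction — shift to the right.
At constant volume, adding an inert gas leaves every reacting species' partial pressure unchanged, so Q is unchanged — no shift from this change.
The net shift is to the right. S₃ is a product, so its amount increases.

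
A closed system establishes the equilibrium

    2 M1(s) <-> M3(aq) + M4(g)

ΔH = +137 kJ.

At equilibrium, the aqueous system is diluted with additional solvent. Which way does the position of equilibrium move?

Dilution lowers every aqueous concentration by the same factor. Δn_aq = 1 − 0 = +1, so the system shifts toward the side with more dissolved moles — to the right.

right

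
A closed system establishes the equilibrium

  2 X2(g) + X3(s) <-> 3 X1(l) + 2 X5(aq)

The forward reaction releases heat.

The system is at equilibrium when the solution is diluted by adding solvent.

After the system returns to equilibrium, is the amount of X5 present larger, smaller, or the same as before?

increases

Dilution lowers every aqueous concentration by the same factor. Δn_aq = 2 − 0 = +2, so the system shifts toward the side with more dissolved moles — to the right.
The net shift is to the right. X5 is a product, so its amount increases.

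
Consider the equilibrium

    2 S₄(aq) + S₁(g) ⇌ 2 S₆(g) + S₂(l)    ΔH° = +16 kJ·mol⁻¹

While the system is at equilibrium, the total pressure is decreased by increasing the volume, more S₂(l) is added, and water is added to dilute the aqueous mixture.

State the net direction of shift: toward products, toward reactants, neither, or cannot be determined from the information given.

Gas moles: reactants 1, products 2 (Δn_gas = +1). Expansion shifts the system toward the side with more moles of gas — to the right.
S₂ is a pure liquid; its activity is 1 regardless of amount, so Q is unaffected — no shift from this change.
Dilution lowers every aqueous concentration by the same factor. Δn_aq = 0 − 2 = -2, so the system shifts toward the side with more dissolved moles — to the left.
The individual effects push in opposite directions; without quantitative information the net direction cannot be determined.

cannot be determined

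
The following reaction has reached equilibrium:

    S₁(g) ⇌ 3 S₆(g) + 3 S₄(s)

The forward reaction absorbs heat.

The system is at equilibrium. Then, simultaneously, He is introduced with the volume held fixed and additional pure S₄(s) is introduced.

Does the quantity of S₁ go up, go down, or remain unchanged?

At constant volume, adding an inert gas leaves every reacting species' partial pressure unchanged, so Q is unchanged — no shift from this change.
S₄ is a pure solid; its activity is 1 regardless of amount, so Q is unaffected — no shift from this change.
No net shift occurs, so the amount of S₁ is unchanged.

unchanged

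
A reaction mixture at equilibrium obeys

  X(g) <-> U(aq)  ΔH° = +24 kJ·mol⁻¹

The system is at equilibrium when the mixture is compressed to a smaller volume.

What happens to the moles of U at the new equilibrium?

Gas moles: reactants 1, products 0 (Δn_gas = -1). Compression shifts the system toward the side with fewer moles of gas — to the right.
The net shift is to the right. U is a product, so its amount increases.

increases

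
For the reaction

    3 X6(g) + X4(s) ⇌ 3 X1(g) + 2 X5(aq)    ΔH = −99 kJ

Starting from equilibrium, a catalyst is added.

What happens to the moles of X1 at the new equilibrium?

unchanged

A catalyst speeds both forward and reverse rates equally; it changes neither Q nor K — no shift from this change.
No net shift occurs, so the amount of X1 is unchanged.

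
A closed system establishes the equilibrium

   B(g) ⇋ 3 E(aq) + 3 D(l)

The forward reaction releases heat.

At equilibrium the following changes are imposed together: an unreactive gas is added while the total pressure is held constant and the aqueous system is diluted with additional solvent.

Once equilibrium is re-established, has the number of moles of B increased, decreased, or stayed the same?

cannot be determined

Adding inert gas at constant total pressure expands the volume and lowers every reacting partial pressure. With Δn_gas = 0 − 1 = -1, Q moves away from K toward the side with fewer gas moles, so the system shifts toward the side with more gas moles — to the left.
Dilution lowers every aqueous concentration by the same factor. Δn_aq = 3 − 0 = +3, so the system shifts toward the side with more dissolved moles — to the right.
The two effects oppose each other, so the net shift — and hence the change in B — cannot be determined from the given information.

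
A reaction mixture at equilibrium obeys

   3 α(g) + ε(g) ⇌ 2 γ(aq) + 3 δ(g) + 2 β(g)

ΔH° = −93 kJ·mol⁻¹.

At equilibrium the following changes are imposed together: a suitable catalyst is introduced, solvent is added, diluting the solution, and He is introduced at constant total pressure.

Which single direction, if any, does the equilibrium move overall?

right

A catalyst speeds both forward and reverse rates equally; it changes neither Q nor K — no shift from this change.
Dilution lowers every aqueous concentration by the same factor. Δn_aq = 2 − 0 = +2, so the system shifts toward the side with more dissolved moles — to the right.
Adding inert gas at constant total pressure expands the volume and lowers every reacting partial pressure. With Δn_gas = 5 − 4 = +1, Q moves away from K toward the side with fewer gas moles, so the system shifts toward the side with more gas moles — to the right.
Only the nonzero effect(s) matter; the net shift is to the right.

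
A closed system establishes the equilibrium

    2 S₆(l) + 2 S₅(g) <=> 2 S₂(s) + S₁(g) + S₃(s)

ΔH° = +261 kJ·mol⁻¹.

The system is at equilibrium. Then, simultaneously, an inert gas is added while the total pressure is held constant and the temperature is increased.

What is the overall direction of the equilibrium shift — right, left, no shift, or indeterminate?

Adding inert gas at constant total pressure expands the volume and lowers every reacting partial pressure. With Δn_gas = 1 − 2 = -1, Q moves away from K toward the side with fewer gas moles, so the system shifts toward the side with more gas moles — to the left.
The forward reaction is endothermic. Raising T favours the endothermic direction — shift to the right.
The individual effects push in opposite directions; without quantitative information the net direction cannot be determined.

cannot be determined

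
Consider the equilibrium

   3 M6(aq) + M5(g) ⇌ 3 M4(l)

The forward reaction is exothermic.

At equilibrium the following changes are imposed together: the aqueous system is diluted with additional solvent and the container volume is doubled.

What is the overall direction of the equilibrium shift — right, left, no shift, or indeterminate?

left

Dilution lowers every aqueous concentration by the same factor. Δn_aq = 0 − 3 = -3, so the system shifts toward the side with more dissolved moles — to the left.
Gas moles: reactants 1, products 0 (Δn_gas = -1). Expansion shifts the system toward the side with more moles of gas — to the left.
All effects act in the same direction — net shift to the left.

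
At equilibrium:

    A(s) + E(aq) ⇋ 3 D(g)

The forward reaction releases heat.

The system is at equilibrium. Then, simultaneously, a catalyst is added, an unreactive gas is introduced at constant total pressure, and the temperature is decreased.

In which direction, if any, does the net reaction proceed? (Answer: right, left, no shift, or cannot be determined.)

A catalyst speeds both forward and reverse rates equally; it changes neither Q nor K — no shift from this change.
Adding inert gas at constant total pressure expands the volume and lowers every reacting partial pressure. With Δn_gas = 3 − 0 = +3, Q moves away from K toward the side with fewer gas moles, so the system shifts toward the side with more gas moles — to the right.
The forward reaction is exothermic. Lowering T favours the exothermic direction — shift to the right.
Only the nonzero effect(s) matter; the net shift is to the right.

right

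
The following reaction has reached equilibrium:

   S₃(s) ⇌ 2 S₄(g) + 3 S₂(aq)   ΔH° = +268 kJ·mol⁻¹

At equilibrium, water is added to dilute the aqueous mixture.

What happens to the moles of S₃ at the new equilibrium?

decreases

Dilution lowers every aqueous concentration by the same factor. Δn_aq = 3 − 0 = +3, so the system shifts toward the side with more dissolved moles — to the right.
The net shift is to the right. S₃ is a reactant, so its amount decreases.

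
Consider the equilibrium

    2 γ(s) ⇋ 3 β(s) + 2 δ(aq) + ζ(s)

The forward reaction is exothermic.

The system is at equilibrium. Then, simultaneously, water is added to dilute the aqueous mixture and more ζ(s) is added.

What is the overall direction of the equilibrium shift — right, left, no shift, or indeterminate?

Dilution lowers every aqueous concentration by the same factor. Δn_aq = 2 − 0 = +2, so the system shifts toward the side with more dissolved moles — to the right.
ζ is a pure solid; its activity is 1 regardless of amount, so Q is unaffected — no shift from this change.
Only the nonzero effect(s) matter; the net shift is to the right.

right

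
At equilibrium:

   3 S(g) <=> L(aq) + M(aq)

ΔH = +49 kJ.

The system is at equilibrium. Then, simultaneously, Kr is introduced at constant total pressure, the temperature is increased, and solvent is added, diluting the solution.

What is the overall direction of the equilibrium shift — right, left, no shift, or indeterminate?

cannot be determined

Adding inert gas at constant total pressure expands the volume and lowers every reacting partial pressure. With Δn_gas = 0 − 3 = -3, Q moves away from K toward the side with fewer gas moles, so the system shifts toward the side with more gas moles — to the left.
The forward reaction is endothermic. Raising T favours the endothermic direction — shift to the right.
Dilution lowers every aqueous concentration by the same factor. Δn_aq = 2 − 0 = +2, so the system shifts toward the side with more dissolved moles — to the right.
The individual effects push in opposite directions; without quantitative information the net direction cannot be determined.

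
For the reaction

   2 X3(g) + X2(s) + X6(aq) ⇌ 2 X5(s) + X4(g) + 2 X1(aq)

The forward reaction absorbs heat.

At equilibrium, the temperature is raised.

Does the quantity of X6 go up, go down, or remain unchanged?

The forward reaction is endothermic. Raising T favours the endothermic direction — shift to the right.
The net shift is to the right. X6 is a reactant, so its amount decreases.

decreases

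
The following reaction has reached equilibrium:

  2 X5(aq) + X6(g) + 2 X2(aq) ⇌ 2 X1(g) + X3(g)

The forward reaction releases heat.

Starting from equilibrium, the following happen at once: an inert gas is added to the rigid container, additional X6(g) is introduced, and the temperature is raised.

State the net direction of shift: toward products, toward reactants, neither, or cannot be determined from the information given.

At constant volume, adding an inert gas leaves every reacting species' partial pressure unchanged, so Q is unchanged — no shift from this change.
Adding X6 (g), a reactant, drives the reaction to the right.
The forward reaction is exothermic. Raising T favours the endothermic direction — shift to the left.
The individual effects push in opposite directions; without quantitative information the net direction cannot be determined.

cannot be determined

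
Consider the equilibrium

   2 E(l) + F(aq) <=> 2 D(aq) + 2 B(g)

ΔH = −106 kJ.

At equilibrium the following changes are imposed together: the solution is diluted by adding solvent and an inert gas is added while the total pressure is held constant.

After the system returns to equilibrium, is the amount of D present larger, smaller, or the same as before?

increases

Dilution lowers every aqueous concentration by the same factor. Δn_aq = 2 − 1 = +1, so the system shifts toward the side with more dissolved moles — to the right.
Adding inert gas at constant total pressure expands the volume and lowers every reacting partial pressure. With Δn_gas = 2 − 0 = +2, Q moves away from K toward the side with fewer gas moles, so the system shifts toward the side with more gas moles — to the right.
The net shift is to the right. D is a product, so its amount increases.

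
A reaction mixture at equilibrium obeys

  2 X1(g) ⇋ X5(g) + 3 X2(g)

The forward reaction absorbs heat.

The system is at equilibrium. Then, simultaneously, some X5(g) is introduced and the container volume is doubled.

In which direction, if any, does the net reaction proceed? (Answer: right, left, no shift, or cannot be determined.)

cannot be determined

Adding X5 (g), a product, drives the reaction to the left.
Gas moles: reactants 2, products 4 (Δn_gas = +2). Expansion shifts the system toward the side with more moles of gas — to the right.
The individual effects push in opposite directions; without quantitative information the net direction cannot be determined.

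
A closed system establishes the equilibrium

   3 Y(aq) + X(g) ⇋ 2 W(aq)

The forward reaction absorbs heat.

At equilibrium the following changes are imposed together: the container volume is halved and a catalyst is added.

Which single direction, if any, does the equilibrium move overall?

Gas moles: reactants 1, products 0 (Δn_gas = -1). Compression shifts the system toward the side with fewer moles of gas — to the right.
A catalyst speeds both forward and reverse rates equally; it changes neither Q nor K — no shift from this change.
Only the nonzero effect(s) matter; the net shift is to the right.

right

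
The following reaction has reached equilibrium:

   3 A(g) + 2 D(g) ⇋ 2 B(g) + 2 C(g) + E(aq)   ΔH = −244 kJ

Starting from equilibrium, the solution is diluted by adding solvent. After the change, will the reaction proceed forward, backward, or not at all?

right

Dilution lowers every aqueous concentration by the same factor. Δn_aq = 1 − 0 = +1, so the system shifts toward the side with more dissolved moles — to the right.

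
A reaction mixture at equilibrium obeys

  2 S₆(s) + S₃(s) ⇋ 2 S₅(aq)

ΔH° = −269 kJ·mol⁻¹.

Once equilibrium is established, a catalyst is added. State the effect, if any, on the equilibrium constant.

unchanged

The equilibrium constant depends only on temperature. This perturbation changes neither the position of equilibrium nor K.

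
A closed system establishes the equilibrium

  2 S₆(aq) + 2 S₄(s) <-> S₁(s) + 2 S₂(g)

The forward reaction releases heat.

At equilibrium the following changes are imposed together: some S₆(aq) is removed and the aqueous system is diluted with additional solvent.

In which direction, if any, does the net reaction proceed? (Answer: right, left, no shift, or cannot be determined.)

Removing S₆ (aq), a reactant, drives the reaction to the left.
Dilution lowers every aqueous concentration by the same factor. Δn_aq = 0 − 2 = -2, so the system shifts toward the side with more dissolved moles — to the left.
All effects act in the same direction — net shift to the left.

left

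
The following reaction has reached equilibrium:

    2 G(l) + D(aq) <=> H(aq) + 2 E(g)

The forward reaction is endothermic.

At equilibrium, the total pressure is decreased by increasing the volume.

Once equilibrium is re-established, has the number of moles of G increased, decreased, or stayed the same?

Gas moles: reactants 0, products 2 (Δn_gas = +2). Expansion shifts the system toward the side with more moles of gas — to the right.
The net shift is to the right. G is a reactant, so its amount decreases.

decreases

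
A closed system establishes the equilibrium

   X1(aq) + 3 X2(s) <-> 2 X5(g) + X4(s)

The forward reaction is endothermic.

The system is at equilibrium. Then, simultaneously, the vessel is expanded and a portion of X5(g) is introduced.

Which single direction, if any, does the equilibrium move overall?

cannot be determined

Gas moles: reactants 0, products 2 (Δn_gas = +2). Expansion shifts the system toward the side with more moles of gas — to the right.
Adding X5 (g), a product, drives the reaction to the left.
The individual effects push in opposite directions; without quantitative information the net direction cannot be determined.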